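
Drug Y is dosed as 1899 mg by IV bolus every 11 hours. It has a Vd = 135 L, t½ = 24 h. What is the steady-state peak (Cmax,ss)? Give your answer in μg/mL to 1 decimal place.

τ/t½ = 11/24 ≈ 0.45833, so fraction remaining f = (1/2)^(11/24) ≈ 0.7278.
At steady state, accumulation factor R = 1/(1 − e^(−kτ)) ≈ 3.6738.
Single-dose peak C₀ = D/Vd = 1899/135 ≈ 14.067 μg/mL.
Cmax,ss = C₀/(1 − f) ≈ 14.067/0.2722 ≈ 51.679 μg/mL.

51.7 μg/mL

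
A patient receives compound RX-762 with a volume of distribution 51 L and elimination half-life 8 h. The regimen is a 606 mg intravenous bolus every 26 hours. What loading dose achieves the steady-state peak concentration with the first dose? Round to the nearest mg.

f = (1/2)^(26/8) ≈ 0.105112; accumulation ratio R = 1/(1−f) ≈ 1.11746.
Loading dose to hit Cmax,ss on first dose: D_load = D_maint·R ≈ 606 × 1.11746 ≈ 677.18 mg.

677 mg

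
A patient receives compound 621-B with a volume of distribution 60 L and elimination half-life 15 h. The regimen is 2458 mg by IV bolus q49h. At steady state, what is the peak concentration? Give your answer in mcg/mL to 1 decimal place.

τ/t½ = 49/15 ≈ 3.2667, so fraction remaining f = (1/2)^(49/15) ≈ 0.1039.
Accumulation ratio R = 1/(1 − f) ≈ 1/0.8961 ≈ 1.1159.
Each bolus raises the concentration by D/Vd = 2458/60 ≈ 40.967 mcg/mL.
Cmax,ss = C₀/(1 − f) ≈ 40.967/0.8961 ≈ 45.717 mcg/mL.

45.7 mcg/mL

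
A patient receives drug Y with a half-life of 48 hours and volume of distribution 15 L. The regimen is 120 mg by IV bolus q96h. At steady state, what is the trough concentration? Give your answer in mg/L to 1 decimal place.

τ = 96 h = 2 half-lives, so f = (1/2)^2 = 0.25.
Accumulation ratio R = 1/(1 − f) = 1/0.75 = 4/3.
Single-dose peak C₀ = D/Vd = 120/15 = 8 mg/L.
Steady-state peak Cmax,ss = C₀·R = 8 × 4/3 ≈ 10.667 mg/L.
Steady-state trough Cmin,ss = Cmax,ss·f ≈ 10.667 × 0.25 ≈ 2.667 mg/L.

2.7 mg/L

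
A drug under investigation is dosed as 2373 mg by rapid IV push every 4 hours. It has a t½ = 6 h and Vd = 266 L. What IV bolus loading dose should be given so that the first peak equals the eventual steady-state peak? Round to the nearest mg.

6413 mg

f = (1/2)^(4/6) ≈ 0.629961; accumulation ratio R = 1/(1−f) ≈ 2.70242.
Loading dose to hit Cmax,ss on first dose: D_load = D_maint·R ≈ 2373 × 2.70242 ≈ 6412.84 mg.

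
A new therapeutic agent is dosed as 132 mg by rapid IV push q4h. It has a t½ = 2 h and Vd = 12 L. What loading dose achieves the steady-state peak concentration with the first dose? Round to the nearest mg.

f = (1/2)^(4/2) ≈ 0.250000; accumulation ratio R = 1/(1−f) ≈ 1.33333.
Loading dose to hit Cmax,ss on first dose: D_load = D_maint·R ≈ 132 × 1.33333 ≈ 176.00 mg.

176 mg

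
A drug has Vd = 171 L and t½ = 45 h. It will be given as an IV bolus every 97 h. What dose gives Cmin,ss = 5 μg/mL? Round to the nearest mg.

τ/t½ = 97/45 ≈ 2.1556, so f = (1/2)^(97/45) ≈ 0.224447.
Cmin,ss = (D/Vd)·f/(1−f), so D = Cmin,ss·Vd·(1−f)/f.
D = 5 × 171 × (1−f)/f ≈ 5 × 171 × 3.45539 ≈ 2954.36 mg.

2954 mg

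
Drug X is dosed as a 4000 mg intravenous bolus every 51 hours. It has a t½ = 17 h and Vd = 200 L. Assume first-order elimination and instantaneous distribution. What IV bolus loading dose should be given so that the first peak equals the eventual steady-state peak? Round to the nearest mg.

f = (1/2)^(51/17) ≈ 0.125000; accumulation ratio R = 1/(1−f) ≈ 1.14286.
Loading dose to hit Cmax,ss on first dose: D_load = D_maint·R ≈ 4000 × 1.14286 ≈ 4571.44 mg.

4571 mg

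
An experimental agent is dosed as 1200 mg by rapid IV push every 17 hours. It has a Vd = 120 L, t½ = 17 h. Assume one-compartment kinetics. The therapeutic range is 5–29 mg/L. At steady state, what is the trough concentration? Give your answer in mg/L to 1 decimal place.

10.0 mg/L

τ = 17 h = 1 half-life, so f = (1/2)^1 = 0.5.
Accumulation ratio R = 1/(1 − f) = 1/0.5 = 2/1.
Single-dose peak C₀ = D/Vd = 1200/120 = 10 mg/L.
Steady-state peak Cmax,ss = C₀·R = 10 × 2/1 ≈ 20.000 mg/L.
Steady-state trough Cmin,ss = Cmax,ss·f ≈ 20.000 × 0.5 ≈ 10.000 mg/L.
Trough 10.0 mg/L vs MEC 5 mg/L: adequate.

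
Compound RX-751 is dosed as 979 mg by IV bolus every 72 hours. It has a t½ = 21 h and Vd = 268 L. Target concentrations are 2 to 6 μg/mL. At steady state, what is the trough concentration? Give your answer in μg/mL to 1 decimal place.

0.4 μg/mL

Over one 72-h interval, 72/21 ≈ 3.4286 half-lives elapse, leaving f ≈ 0.0929 of each dose.
Single-dose peak C₀ = D/Vd = 979/268 ≈ 3.653 μg/mL.
Steady-state trough Cmin,ss = C₀·f/(1−f) ≈ 3.653 × 0.0929/0.9071 ≈ 0.374 μg/mL.
Trough 0.4 μg/mL vs MEC 2 μg/mL: subtherapeutic.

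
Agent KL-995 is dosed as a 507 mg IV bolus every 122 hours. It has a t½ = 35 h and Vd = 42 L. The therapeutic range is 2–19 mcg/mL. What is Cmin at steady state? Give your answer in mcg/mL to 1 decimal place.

1.2 mcg/mL

k = ln2/t½ = ln2/35 ≈ 0.019804 h⁻¹; fraction remaining f = e^(−kτ) = e^(−0.019804×122) ≈ 0.0893.
Accumulation ratio R = 1/(1 − f) ≈ 1/0.9107 ≈ 1.0981.
Each bolus raises the concentration by D/Vd = 507/42 ≈ 12.071 mcg/mL.
Cmax,ss = C₀/(1 − f) ≈ 12.071/0.9107 ≈ 13.255 mcg/mL.
Steady-state trough Cmin,ss = Cmax,ss·f ≈ 13.255 × 0.0893 ≈ 1.184 mcg/mL.
Trough 1.2 mcg/mL vs MEC 2 mcg/mL: subtherapeutic.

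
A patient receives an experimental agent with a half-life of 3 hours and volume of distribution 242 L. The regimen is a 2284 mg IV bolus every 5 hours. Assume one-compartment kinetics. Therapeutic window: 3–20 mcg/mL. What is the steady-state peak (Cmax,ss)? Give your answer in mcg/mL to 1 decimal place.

13.8 mcg/mL

Over one 5-h interval, 5/3 ≈ 1.6667 half-lives elapse, leaving f ≈ 0.3150 of each dose.
At steady state, accumulation factor R = 1/(1 − e^(−kτ)) ≈ 1.4599.
Single-dose peak C₀ = D/Vd = 2284/242 ≈ 9.438 mcg/mL.
Steady-state peak Cmax,ss = C₀·R ≈ 9.438 × 1.4599 ≈ 13.779 mcg/mL.
Peak 13.8 mcg/mL vs MTC 20 mcg/mL: below toxic threshold.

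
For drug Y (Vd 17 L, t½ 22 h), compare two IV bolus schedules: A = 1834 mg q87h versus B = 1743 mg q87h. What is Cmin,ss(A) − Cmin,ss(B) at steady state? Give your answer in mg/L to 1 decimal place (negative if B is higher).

Regimen A: f = (1/2)^(87/22) ≈ 0.0645; Cmin,ss = (1834/17)·f/(1−f) ≈ 7.438 mg/L.
Regimen B: f = (1/2)^(87/22) ≈ 0.0645; Cmin,ss = (1743/17)·f/(1−f) ≈ 7.069 mg/L.
Difference ≈ 7.438 − 7.069 ≈ 0.369 mg/L.

0.4 mg/L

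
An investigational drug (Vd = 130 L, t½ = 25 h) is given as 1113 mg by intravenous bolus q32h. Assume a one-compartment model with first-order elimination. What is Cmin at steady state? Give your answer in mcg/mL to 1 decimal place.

Over one 32-h interval, 32/25 ≈ 1.28 half-lives elapse, leaving f ≈ 0.4118 of each dose.
Accumulation ratio R = 1/(1 − f) ≈ 1/0.5882 ≈ 1.7001.
Each bolus raises the concentration by D/Vd = 1113/130 ≈ 8.562 mcg/mL.
Steady-state peak Cmax,ss = C₀·R ≈ 8.562 × 1.7001 ≈ 14.556 mcg/mL.
Steady-state trough Cmin,ss = Cmax,ss·f ≈ 14.556 × 0.4118 ≈ 5.994 mcg/mL.

6.0 mcg/mL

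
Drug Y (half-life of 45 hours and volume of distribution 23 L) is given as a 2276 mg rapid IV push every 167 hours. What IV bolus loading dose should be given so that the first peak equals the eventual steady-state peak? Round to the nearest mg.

2464 mg

f = (1/2)^(167/45) ≈ 0.076356; accumulation ratio R = 1/(1−f) ≈ 1.08267.
Loading dose to hit Cmax,ss on first dose: D_load = D_maint·R ≈ 2276 × 1.08267 ≈ 2464.16 mg.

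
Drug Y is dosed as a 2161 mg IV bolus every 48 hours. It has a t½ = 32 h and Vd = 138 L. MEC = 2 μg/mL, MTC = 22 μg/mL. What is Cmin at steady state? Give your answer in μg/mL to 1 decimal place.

k = ln2/t½ = ln2/32 ≈ 0.021661 h⁻¹; fraction remaining f = e^(−kτ) = e^(−0.021661×48) ≈ 0.3536.
Single-dose peak C₀ = D/Vd = 2161/138 ≈ 15.659 μg/mL.
Steady-state trough Cmin,ss = C₀·f/(1−f) ≈ 15.659 × 0.3536/0.6464 ≈ 8.566 μg/mL.
Trough 8.6 μg/mL vs MEC 2 μg/mL: adequate.

8.6 μg/mL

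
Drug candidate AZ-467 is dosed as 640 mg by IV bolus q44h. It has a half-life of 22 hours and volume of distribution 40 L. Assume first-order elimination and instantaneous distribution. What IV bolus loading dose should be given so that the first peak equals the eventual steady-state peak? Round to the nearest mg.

853 mg

f = (1/2)^(44/22) ≈ 0.250000; accumulation ratio R = 1/(1−f) ≈ 1.33333.
Loading dose to hit Cmax,ss on first dose: D_load = D_maint·R ≈ 640 × 1.33333 ≈ 853.33 mg.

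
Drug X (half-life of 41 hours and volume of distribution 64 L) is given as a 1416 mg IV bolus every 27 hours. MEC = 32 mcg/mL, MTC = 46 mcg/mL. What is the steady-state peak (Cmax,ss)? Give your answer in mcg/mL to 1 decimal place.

k = ln2/t½ = ln2/41 ≈ 0.016906 h⁻¹; fraction remaining f = e^(−kτ) = e^(−0.016906×27) ≈ 0.6335.
At steady state, accumulation factor R = 1/(1 − e^(−kτ)) ≈ 2.7285.
Each bolus raises the concentration by D/Vd = 1416/64 ≈ 22.125 mcg/mL.
Steady-state peak Cmax,ss = C₀·R ≈ 22.125 × 2.7285 ≈ 60.368 mcg/mL.
Peak 60.4 mcg/mL vs MTC 46 mcg/mL: exceeds toxic threshold.

60.4 mcg/mL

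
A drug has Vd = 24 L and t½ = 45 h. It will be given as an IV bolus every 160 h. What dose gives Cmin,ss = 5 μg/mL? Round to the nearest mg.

1291 mg

τ/t½ = 160/45 ≈ 3.5556, so f = (1/2)^(160/45) ≈ 0.085049.
Cmin,ss = (D/Vd)·f/(1−f), so D = Cmin,ss·Vd·(1−f)/f.
D = 5 × 24 × (1−f)/f ≈ 5 × 24 × 10.75793 ≈ 1290.95 mg.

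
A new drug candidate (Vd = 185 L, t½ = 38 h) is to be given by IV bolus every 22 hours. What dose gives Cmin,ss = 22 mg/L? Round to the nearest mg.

τ/t½ = 22/38 ≈ 0.57895, so f = (1/2)^(22/38) ≈ 0.669452.
Cmin,ss = (D/Vd)·f/(1−f), so D = Cmin,ss·Vd·(1−f)/f.
D = 22 × 185 × (1−f)/f ≈ 22 × 185 × 0.49376 ≈ 2009.60 mg.

2010 mg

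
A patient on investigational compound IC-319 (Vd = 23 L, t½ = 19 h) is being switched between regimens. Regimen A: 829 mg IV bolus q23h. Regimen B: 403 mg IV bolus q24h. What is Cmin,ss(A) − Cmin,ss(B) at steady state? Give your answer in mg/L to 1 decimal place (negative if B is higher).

Regimen A: f = (1/2)^(23/19) ≈ 0.4321; Cmin,ss = (829/23)·f/(1−f) ≈ 27.425 mg/L.
Regimen B: f = (1/2)^(24/19) ≈ 0.4166; Cmin,ss = (403/23)·f/(1−f) ≈ 12.512 mg/L.
Difference ≈ 27.425 − 12.512 ≈ 14.913 mg/L.

14.9 mg/L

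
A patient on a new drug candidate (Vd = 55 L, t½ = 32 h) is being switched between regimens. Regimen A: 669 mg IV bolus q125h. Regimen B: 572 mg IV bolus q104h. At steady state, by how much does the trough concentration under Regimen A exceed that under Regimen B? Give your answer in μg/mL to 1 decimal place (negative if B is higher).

Regimen A: f = (1/2)^(125/32) ≈ 0.0667; Cmin,ss = (669/55)·f/(1−f) ≈ 0.869 μg/mL.
Regimen B: f = (1/2)^(104/32) ≈ 0.1051; Cmin,ss = (572/55)·f/(1−f) ≈ 1.221 μg/mL.
Difference ≈ 0.869 − 1.221 ≈ -0.352 μg/mL.

-0.4 μg/mL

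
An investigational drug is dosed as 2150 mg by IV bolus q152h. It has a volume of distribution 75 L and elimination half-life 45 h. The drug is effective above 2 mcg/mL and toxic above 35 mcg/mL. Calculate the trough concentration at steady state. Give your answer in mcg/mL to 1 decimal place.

Over one 152-h interval, 152/45 ≈ 3.3778 half-lives elapse, leaving f ≈ 0.0962 of each dose.
Accumulation ratio R = 1/(1 − f) ≈ 1/0.9038 ≈ 1.1064.
Each bolus raises the concentration by D/Vd = 2150/75 ≈ 28.667 mcg/mL.
Steady-state peak Cmax,ss = C₀·R ≈ 28.667 × 1.1064 ≈ 31.717 mcg/mL.
Steady-state trough Cmin,ss = Cmax,ss·f ≈ 31.717 × 0.0962 ≈ 3.051 mcg/mL.
Trough 3.1 mcg/mL vs MEC 2 mcg/mL: adequate.

3.1 mcg/mL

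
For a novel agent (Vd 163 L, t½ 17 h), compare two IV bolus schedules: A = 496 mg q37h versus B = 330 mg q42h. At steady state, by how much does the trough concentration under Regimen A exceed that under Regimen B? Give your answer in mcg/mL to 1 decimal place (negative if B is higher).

Regimen A: f = (1/2)^(37/17) ≈ 0.2212; Cmin,ss = (496/163)·f/(1−f) ≈ 0.864 mcg/mL.
Regimen B: f = (1/2)^(42/17) ≈ 0.1804; Cmin,ss = (330/163)·f/(1−f) ≈ 0.446 mcg/mL.
Difference ≈ 0.864 − 0.446 ≈ 0.418 mcg/mL.

0.4 mcg/mL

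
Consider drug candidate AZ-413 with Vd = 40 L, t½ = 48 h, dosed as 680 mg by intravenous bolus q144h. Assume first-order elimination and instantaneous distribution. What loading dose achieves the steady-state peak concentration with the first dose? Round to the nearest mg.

f = (1/2)^(144/48) ≈ 0.125000; accumulation ratio R = 1/(1−f) ≈ 1.14286.
Loading dose to hit Cmax,ss on first dose: D_load = D_maint·R ≈ 680 × 1.14286 ≈ 777.14 mg.

777 mg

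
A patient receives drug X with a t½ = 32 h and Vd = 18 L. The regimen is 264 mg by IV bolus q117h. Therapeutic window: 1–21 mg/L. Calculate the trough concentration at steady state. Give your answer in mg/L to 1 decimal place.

1.3 mg/L

k = ln2/t½ = ln2/32 ≈ 0.021661 h⁻¹; fraction remaining f = e^(−kτ) = e^(−0.021661×117) ≈ 0.0793.
Single-dose peak C₀ = D/Vd = 264/18 ≈ 14.667 mg/L.
Steady-state trough Cmin,ss = C₀·f/(1−f) ≈ 14.667 × 0.0793/0.9207 ≈ 1.263 mg/L.
Trough 1.3 mg/L vs MEC 1 mg/L: adequate.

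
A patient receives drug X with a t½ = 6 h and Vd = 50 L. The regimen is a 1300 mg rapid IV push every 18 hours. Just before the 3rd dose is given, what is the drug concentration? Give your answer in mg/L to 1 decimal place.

3.7 mg/L

f = (1/2)^(τ/t½) = (1/2)^(18/6) ≈ 0.1250.
C₀ = D/Vd = 1300/50 ≈ 26.000 mg/L.
Before the 3rd dose, 2 doses have been given. Superposition: Cmin = C₀·(f + f²).
≈ 26.000 × (0.1250 + 0.0156) ≈ 26.000 × 0.1406 ≈ 3.656 mg/L.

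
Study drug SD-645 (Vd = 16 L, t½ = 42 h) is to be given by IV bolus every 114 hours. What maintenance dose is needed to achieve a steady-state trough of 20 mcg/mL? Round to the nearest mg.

τ/t½ = 114/42 ≈ 2.7143, so f = (1/2)^(114/42) ≈ 0.152377.
Cmin,ss = (D/Vd)·f/(1−f), so D = Cmin,ss·Vd·(1−f)/f.
D = 20 × 16 × (1−f)/f ≈ 20 × 16 × 5.56267 ≈ 1780.05 mg.

1780 mg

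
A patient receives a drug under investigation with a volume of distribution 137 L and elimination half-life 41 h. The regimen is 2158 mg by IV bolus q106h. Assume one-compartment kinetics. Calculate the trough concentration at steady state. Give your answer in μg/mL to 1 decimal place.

τ/t½ = 106/41 ≈ 2.5854, so fraction remaining f = (1/2)^(106/41) ≈ 0.1666.
Accumulation ratio R = 1/(1 − f) ≈ 1/0.8334 ≈ 1.1999.
Single-dose peak C₀ = D/Vd = 2158/137 ≈ 15.752 μg/mL.
Steady-state peak Cmax,ss = C₀·R ≈ 15.752 × 1.1999 ≈ 18.901 μg/mL.
One interval later, Cmin,ss = Cmax,ss·e^(−kτ) ≈ 18.901 × 0.1666 ≈ 3.149 μg/mL.

3.1 μg/mL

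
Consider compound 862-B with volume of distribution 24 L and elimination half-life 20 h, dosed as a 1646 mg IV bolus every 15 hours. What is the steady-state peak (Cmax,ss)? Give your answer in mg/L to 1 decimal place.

Over one 15-h interval, 15/20 ≈ 0.75 half-lives elapse, leaving f ≈ 0.5946 of each dose.
At steady state, accumulation factor R = 1/(1 − e^(−kτ)) ≈ 2.4667.
Single-dose peak C₀ = D/Vd = 1646/24 ≈ 68.583 mg/L.
Steady-state peak Cmax,ss = C₀·R ≈ 68.583 × 2.4667 ≈ 169.174 mg/L.

169.2 mg/L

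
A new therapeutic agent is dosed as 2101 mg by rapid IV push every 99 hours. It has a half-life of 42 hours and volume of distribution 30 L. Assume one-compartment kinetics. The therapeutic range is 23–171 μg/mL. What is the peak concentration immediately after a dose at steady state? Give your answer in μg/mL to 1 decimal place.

87.0 μg/mL

Over one 99-h interval, 99/42 ≈ 2.3571 half-lives elapse, leaving f ≈ 0.1952 of each dose.
At steady state, accumulation factor R = 1/(1 − e^(−kτ)) ≈ 1.2425.
Single-dose peak C₀ = D/Vd = 2101/30 ≈ 70.033 μg/mL.
Steady-state peak Cmax,ss = C₀·R ≈ 70.033 × 1.2425 ≈ 87.016 μg/mL.
Peak 87.0 μg/mL vs MTC 171 μg/mL: below toxic threshold.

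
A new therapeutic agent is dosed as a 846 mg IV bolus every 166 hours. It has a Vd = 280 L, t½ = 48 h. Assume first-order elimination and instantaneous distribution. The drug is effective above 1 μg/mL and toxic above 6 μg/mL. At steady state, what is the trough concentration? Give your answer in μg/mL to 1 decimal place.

Over one 166-h interval, 166/48 ≈ 3.4583 half-lives elapse, leaving f ≈ 0.0910 of each dose.
Accumulation ratio R = 1/(1 − f) ≈ 1/0.9090 ≈ 1.1001.
Each bolus raises the concentration by D/Vd = 846/280 ≈ 3.021 μg/mL.
Steady-state peak Cmax,ss = C₀·R ≈ 3.021 × 1.1001 ≈ 3.323 μg/mL.
Steady-state trough Cmin,ss = Cmax,ss·f ≈ 3.323 × 0.0910 ≈ 0.302 μg/mL.
Trough 0.3 μg/mL vs MEC 1 μg/mL: subtherapeutic.

0.3 μg/mL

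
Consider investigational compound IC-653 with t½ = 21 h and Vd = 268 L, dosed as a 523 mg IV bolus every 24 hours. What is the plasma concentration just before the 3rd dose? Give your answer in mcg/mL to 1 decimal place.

f = (1/2)^(τ/t½) = (1/2)^(24/21) ≈ 0.4529.
C₀ = D/Vd = 523/268 ≈ 1.951 mcg/mL.
Before the 3rd dose, 2 doses have been given. Superposition: Cmin = C₀·(f + f²).
≈ 1.951 × (0.4529 + 0.2051) ≈ 1.951 × 0.6580 ≈ 1.284 mcg/mL.

1.3 mcg/mL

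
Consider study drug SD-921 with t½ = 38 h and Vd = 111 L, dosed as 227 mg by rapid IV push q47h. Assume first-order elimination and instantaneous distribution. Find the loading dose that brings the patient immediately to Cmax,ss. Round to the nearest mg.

394 mg

f = (1/2)^(47/38) ≈ 0.424300; accumulation ratio R = 1/(1−f) ≈ 1.73702.
Loading dose to hit Cmax,ss on first dose: D_load = D_maint·R ≈ 227 × 1.73702 ≈ 394.30 mg.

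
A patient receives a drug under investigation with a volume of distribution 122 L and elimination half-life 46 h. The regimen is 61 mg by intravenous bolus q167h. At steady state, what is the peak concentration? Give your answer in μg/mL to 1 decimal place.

Over one 167-h interval, 167/46 ≈ 3.6304 half-lives elapse, leaving f ≈ 0.0807 of each dose.
Accumulation ratio R = 1/(1 − f) ≈ 1/0.9193 ≈ 1.0878.
Single-dose peak C₀ = D/Vd = 61/122 ≈ 0.500 μg/mL.
Steady-state peak Cmax,ss = C₀·R ≈ 0.500 × 1.0878 ≈ 0.544 μg/mL.

0.5 μg/mL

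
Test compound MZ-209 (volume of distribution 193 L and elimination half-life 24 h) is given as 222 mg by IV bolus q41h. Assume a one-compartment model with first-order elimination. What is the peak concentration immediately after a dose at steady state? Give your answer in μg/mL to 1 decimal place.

k = ln2/t½ = ln2/24 ≈ 0.028881 h⁻¹; fraction remaining f = e^(−kτ) = e^(−0.028881×41) ≈ 0.3060.
Accumulation ratio R = 1/(1 − f) ≈ 1/0.6940 ≈ 1.4409.
Single-dose peak C₀ = D/Vd = 222/193 ≈ 1.150 μg/mL.
Cmax,ss = C₀/(1 − f) ≈ 1.150/0.6940 ≈ 1.657 μg/mL.

1.7 μg/mL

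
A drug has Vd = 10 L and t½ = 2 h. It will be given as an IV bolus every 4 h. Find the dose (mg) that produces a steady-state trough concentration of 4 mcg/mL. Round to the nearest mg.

120 mg

τ/t½ = 4/2 ≈ 2, so f = (1/2)^(4/2) ≈ 0.250000.
Cmin,ss = (D/Vd)·f/(1−f), so D = Cmin,ss·Vd·(1−f)/f.
D = 4 × 10 × (1−f)/f ≈ 4 × 10 × 3.00000 ≈ 120.00 mg.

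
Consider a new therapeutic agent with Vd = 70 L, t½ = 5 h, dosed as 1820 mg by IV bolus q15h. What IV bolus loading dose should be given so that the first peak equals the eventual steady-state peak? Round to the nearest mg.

f = (1/2)^(15/5) ≈ 0.125000; accumulation ratio R = 1/(1−f) ≈ 1.14286.
Loading dose to hit Cmax,ss on first dose: D_load = D_maint·R ≈ 1820 × 1.14286 ≈ 2080.01 mg.

2080 mg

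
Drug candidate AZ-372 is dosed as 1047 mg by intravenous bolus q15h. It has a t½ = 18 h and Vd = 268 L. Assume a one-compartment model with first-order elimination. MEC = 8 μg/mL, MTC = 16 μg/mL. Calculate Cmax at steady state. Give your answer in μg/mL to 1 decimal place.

τ/t½ = 15/18 ≈ 0.83333, so fraction remaining f = (1/2)^(15/18) ≈ 0.5612.
At steady state, accumulation factor R = 1/(1 − e^(−kτ)) ≈ 2.2789.
Each bolus raises the concentration by D/Vd = 1047/268 ≈ 3.907 μg/mL.
Steady-state peak Cmax,ss = C₀·R ≈ 3.907 × 2.2789 ≈ 8.904 μg/mL.
Peak 8.9 μg/mL vs MTC 16 μg/mL: below toxic threshold.

8.9 μg/mL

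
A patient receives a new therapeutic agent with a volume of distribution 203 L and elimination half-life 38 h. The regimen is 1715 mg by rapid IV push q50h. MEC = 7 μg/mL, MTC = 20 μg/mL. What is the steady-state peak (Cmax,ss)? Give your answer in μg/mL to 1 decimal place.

14.1 μg/mL

k = ln2/t½ = ln2/38 ≈ 0.018241 h⁻¹; fraction remaining f = e^(−kτ) = e^(−0.018241×50) ≈ 0.4017.
At steady state, accumulation factor R = 1/(1 − e^(−kτ)) ≈ 1.6714.
Each bolus raises the concentration by D/Vd = 1715/203 ≈ 8.448 μg/mL.
Steady-state peak Cmax,ss = C₀·R ≈ 8.448 × 1.6714 ≈ 14.120 μg/mL.
Peak 14.1 μg/mL vs MTC 20 μg/mL: below toxic threshold.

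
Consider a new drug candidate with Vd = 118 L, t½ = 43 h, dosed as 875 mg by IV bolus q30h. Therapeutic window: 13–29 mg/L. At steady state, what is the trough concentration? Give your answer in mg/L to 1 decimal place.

11.9 mg/L

k = ln2/t½ = ln2/43 ≈ 0.016120 h⁻¹; fraction remaining f = e^(−kτ) = e^(−0.016120×30) ≈ 0.6166.
Accumulation ratio R = 1/(1 − f) ≈ 1/0.3834 ≈ 2.6082.
Single-dose peak C₀ = D/Vd = 875/118 ≈ 7.415 mg/L.
Cmax,ss = C₀/(1 − f) ≈ 7.415/0.3834 ≈ 19.340 mg/L.
Steady-state trough Cmin,ss = Cmax,ss·f ≈ 19.340 × 0.6166 ≈ 11.925 mg/L.
Trough 11.9 mg/L vs MEC 13 mg/L: subtherapeutic.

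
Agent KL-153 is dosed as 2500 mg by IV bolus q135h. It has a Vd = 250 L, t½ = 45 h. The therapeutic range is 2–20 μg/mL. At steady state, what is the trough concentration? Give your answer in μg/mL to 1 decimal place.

1.4 μg/mL

τ = 135 h = 3 half-lives, so f = (1/2)^3 = 0.125.
At steady state, R = 1/(1 − 0.125) = 8/7.
Single-dose peak C₀ = D/Vd = 2500/250 = 10 μg/mL.
Steady-state peak Cmax,ss = C₀·R = 10 × 8/7 ≈ 11.429 μg/mL.
Steady-state trough Cmin,ss = Cmax,ss·f ≈ 11.429 × 0.125 ≈ 1.429 μg/mL.
Trough 1.4 μg/mL vs MEC 2 μg/mL: subtherapeutic.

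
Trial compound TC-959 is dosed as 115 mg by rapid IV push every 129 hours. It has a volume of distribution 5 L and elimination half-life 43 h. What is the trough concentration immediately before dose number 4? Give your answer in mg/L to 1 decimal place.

3.3 mg/L

f = (1/2)^(τ/t½) = (1/2)^(129/43) ≈ 0.1250.
C₀ = D/Vd = 115/5 ≈ 23.000 mg/L.
Before the 4th dose, 3 doses have been given. Superposition: Cmin = C₀·(f + f² + … + f^3).
≈ 23.000 × (0.1250 + 0.0156 + 0.0020) ≈ 23.000 × 0.1426 ≈ 3.280 mg/L.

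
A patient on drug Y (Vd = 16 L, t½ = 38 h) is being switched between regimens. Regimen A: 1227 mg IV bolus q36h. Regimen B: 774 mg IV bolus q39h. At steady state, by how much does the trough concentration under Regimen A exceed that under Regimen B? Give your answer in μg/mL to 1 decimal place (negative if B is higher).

35.9 μg/mL

Regimen A: f = (1/2)^(36/38) ≈ 0.5186; Cmin,ss = (1227/16)·f/(1−f) ≈ 82.613 μg/mL.
Regimen B: f = (1/2)^(39/38) ≈ 0.4910; Cmin,ss = (774/16)·f/(1−f) ≈ 46.664 μg/mL.
Difference ≈ 82.613 − 46.664 ≈ 35.949 μg/mL.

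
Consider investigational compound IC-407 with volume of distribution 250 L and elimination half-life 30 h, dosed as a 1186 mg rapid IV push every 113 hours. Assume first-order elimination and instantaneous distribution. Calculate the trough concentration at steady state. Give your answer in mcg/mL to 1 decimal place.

0.4 mcg/mL

τ/t½ = 113/30 ≈ 3.7667, so fraction remaining f = (1/2)^(113/30) ≈ 0.0735.
Accumulation ratio R = 1/(1 − f) ≈ 1/0.9265 ≈ 1.0793.
Each bolus raises the concentration by D/Vd = 1186/250 ≈ 4.744 mcg/mL.
Steady-state peak Cmax,ss = C₀·R ≈ 4.744 × 1.0793 ≈ 5.120 mcg/mL.
Steady-state trough Cmin,ss = Cmax,ss·f ≈ 5.120 × 0.0735 ≈ 0.376 mcg/mL.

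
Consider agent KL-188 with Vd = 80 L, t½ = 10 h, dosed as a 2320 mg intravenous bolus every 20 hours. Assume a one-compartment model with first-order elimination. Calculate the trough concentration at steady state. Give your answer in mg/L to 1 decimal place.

9.7 mg/L

The dosing interval is 2 half-lives, so f = 2^(−2) = 0.25.
At steady state, R = 1/(1 − 0.25) = 4/3.
Single-dose peak C₀ = D/Vd = 2320/80 = 29 mg/L.
Steady-state peak Cmax,ss = C₀·R = 29 × 4/3 ≈ 38.667 mg/L.
Steady-state trough Cmin,ss = Cmax,ss·f ≈ 38.667 × 0.25 ≈ 9.667 mg/L.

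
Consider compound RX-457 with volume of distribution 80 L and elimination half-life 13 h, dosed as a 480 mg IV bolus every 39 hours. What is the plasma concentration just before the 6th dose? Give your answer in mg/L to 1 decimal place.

f = (1/2)^(τ/t½) = (1/2)^(39/13) ≈ 0.1250.
C₀ = D/Vd = 480/80 ≈ 6.000 mg/L.
Before the 6th dose, 5 doses have been given. Superposition: Cmin = C₀·(f + f² + … + f^5).
≈ 6.000 × (0.1250 + 0.0156 + 0.0020 + 0.0002 + 0.0000) ≈ 6.000 × 0.1428 ≈ 0.857 mg/L.

0.9 mg/L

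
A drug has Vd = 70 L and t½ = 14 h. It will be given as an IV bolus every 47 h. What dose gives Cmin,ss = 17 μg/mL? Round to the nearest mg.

11004 mg

τ/t½ = 47/14 ≈ 3.3571, so f = (1/2)^(47/14) ≈ 0.097589.
Cmin,ss = (D/Vd)·f/(1−f), so D = Cmin,ss·Vd·(1−f)/f.
D = 17 × 70 × (1−f)/f ≈ 17 × 70 × 9.24706 ≈ 11004.00 mg.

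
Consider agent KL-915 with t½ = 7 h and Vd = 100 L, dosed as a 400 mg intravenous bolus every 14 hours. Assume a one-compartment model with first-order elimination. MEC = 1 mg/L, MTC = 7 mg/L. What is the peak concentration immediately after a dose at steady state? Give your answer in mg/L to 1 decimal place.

5.3 mg/L

The dosing interval is 2 half-lives, so f = 2^(−2) = 0.25.
Accumulation ratio R = 1/(1 − f) = 1/0.75 = 4/3.
Single-dose peak C₀ = D/Vd = 400/100 = 4 mg/L.
Steady-state peak Cmax,ss = C₀·R = 4 × 4/3 ≈ 5.333 mg/L.
Peak 5.3 mg/L vs MTC 7 mg/L: below toxic threshold.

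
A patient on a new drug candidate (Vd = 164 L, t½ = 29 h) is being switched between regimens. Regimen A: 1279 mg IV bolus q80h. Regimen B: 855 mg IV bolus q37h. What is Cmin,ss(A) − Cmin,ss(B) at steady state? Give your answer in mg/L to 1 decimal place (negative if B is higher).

Regimen A: f = (1/2)^(80/29) ≈ 0.1478; Cmin,ss = (1279/164)·f/(1−f) ≈ 1.353 mg/L.
Regimen B: f = (1/2)^(37/29) ≈ 0.4130; Cmin,ss = (855/164)·f/(1−f) ≈ 3.668 mg/L.
Difference ≈ 1.353 − 3.668 ≈ -2.315 mg/L.

-2.3 mg/L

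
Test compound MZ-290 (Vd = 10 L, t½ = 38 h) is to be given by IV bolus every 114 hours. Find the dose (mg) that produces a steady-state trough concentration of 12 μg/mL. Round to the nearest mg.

840 mg

τ/t½ = 114/38 ≈ 3, so f = (1/2)^(114/38) ≈ 0.125000.
Cmin,ss = (D/Vd)·f/(1−f), so D = Cmin,ss·Vd·(1−f)/f.
D = 12 × 10 × (1−f)/f ≈ 12 × 10 × 7.00000 ≈ 840.00 mg.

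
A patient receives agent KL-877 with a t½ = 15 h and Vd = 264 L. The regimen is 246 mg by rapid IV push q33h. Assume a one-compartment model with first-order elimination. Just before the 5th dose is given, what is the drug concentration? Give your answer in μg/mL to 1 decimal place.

f = (1/2)^(τ/t½) = (1/2)^(33/15) ≈ 0.2176.
C₀ = D/Vd = 246/264 ≈ 0.932 μg/mL.
Before the 5th dose, 4 doses have been given. Superposition: Cmin = C₀·(f + f² + … + f^4).
≈ 0.932 × (0.2176 + 0.0473 + 0.0103 + 0.0022) ≈ 0.932 × 0.2774 ≈ 0.259 μg/mL.

0.3 μg/mL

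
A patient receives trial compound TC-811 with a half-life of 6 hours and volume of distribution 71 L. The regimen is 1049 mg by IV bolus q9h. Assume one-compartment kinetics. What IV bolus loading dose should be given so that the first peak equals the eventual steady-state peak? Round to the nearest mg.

1623 mg

f = (1/2)^(9/6) ≈ 0.353553; accumulation ratio R = 1/(1−f) ≈ 1.54692.
Loading dose to hit Cmax,ss on first dose: D_load = D_maint·R ≈ 1049 × 1.54692 ≈ 1622.72 mg.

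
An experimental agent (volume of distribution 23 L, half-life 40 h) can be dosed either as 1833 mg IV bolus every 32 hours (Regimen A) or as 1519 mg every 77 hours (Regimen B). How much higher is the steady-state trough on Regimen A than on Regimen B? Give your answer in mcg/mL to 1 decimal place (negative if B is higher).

83.9 mcg/mL

Regimen A: f = (1/2)^(32/40) ≈ 0.5743; Cmin,ss = (1833/23)·f/(1−f) ≈ 107.515 mcg/mL.
Regimen B: f = (1/2)^(77/40) ≈ 0.2633; Cmin,ss = (1519/23)·f/(1−f) ≈ 23.604 mcg/mL.
Difference ≈ 107.515 − 23.604 ≈ 83.911 mcg/mL.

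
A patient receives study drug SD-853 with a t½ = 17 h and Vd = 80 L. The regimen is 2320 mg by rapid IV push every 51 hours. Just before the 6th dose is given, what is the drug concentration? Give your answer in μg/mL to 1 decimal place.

f = (1/2)^(τ/t½) = (1/2)^(51/17) ≈ 0.1250.
C₀ = D/Vd = 2320/80 ≈ 29.000 μg/mL.
Before the 6th dose, 5 doses have been given. Superposition: Cmin = C₀·(f + f² + … + f^5).
≈ 29.000 × (0.1250 + 0.0156 + 0.0020 + 0.0002 + 0.0000) ≈ 29.000 × 0.1428 ≈ 4.141 μg/mL.

4.1 μg/mL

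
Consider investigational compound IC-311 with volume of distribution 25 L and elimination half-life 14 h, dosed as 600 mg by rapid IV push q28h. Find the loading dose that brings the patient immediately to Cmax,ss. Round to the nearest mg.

f = (1/2)^(28/14) ≈ 0.250000; accumulation ratio R = 1/(1−f) ≈ 1.33333.
Loading dose to hit Cmax,ss on first dose: D_load = D_maint·R ≈ 600 × 1.33333 ≈ 800.00 mg.

800 mg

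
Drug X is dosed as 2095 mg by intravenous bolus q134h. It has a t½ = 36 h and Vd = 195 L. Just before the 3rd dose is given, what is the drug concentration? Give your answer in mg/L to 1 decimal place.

f = (1/2)^(τ/t½) = (1/2)^(134/36) ≈ 0.0758.
C₀ = D/Vd = 2095/195 ≈ 10.744 mg/L.
Before the 3rd dose, 2 doses have been given. Superposition: Cmin = C₀·(f + f²).
≈ 10.744 × (0.0758 + 0.0057) ≈ 10.744 × 0.0815 ≈ 0.876 mg/L.

0.9 mg/L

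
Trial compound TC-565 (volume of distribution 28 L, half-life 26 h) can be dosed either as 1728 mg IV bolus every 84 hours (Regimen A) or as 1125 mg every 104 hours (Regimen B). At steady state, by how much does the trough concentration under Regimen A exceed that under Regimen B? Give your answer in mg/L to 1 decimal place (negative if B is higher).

Regimen A: f = (1/2)^(84/26) ≈ 0.1065; Cmin,ss = (1728/28)·f/(1−f) ≈ 7.356 mg/L.
Regimen B: f = (1/2)^(104/26) ≈ 0.0625; Cmin,ss = (1125/28)·f/(1−f) ≈ 2.679 mg/L.
Difference ≈ 7.356 − 2.679 ≈ 4.677 mg/L.

4.7 mg/L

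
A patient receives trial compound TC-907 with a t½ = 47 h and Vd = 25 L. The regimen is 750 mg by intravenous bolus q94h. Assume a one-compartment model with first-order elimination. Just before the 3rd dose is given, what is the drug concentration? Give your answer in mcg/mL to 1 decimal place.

9.4 mcg/mL

f = (1/2)^(τ/t½) = (1/2)^(94/47) ≈ 0.2500.
C₀ = D/Vd = 750/25 ≈ 30.000 mcg/mL.
Before the 3rd dose, 2 doses have been given. Superposition: Cmin = C₀·(f + f²).
≈ 30.000 × (0.2500 + 0.0625) ≈ 30.000 × 0.3125 ≈ 9.375 mcg/mL.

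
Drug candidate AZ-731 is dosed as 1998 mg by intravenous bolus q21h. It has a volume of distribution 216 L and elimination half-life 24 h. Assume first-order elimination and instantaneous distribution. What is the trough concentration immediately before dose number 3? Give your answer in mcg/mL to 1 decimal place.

f = (1/2)^(τ/t½) = (1/2)^(21/24) ≈ 0.5453.
C₀ = D/Vd = 1998/216 ≈ 9.250 mcg/mL.
Before the 3rd dose, 2 doses have been given. Superposition: Cmin = C₀·(f + f²).
≈ 9.250 × (0.5453 + 0.2974) ≈ 9.250 × 0.8427 ≈ 7.795 mcg/mL.

7.8 mcg/mL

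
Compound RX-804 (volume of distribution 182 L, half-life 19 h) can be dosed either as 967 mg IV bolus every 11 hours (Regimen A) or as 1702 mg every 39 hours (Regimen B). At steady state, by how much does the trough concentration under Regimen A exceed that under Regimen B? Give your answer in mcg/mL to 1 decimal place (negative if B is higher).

Regimen A: f = (1/2)^(11/19) ≈ 0.6695; Cmin,ss = (967/182)·f/(1−f) ≈ 10.763 mcg/mL.
Regimen B: f = (1/2)^(39/19) ≈ 0.2410; Cmin,ss = (1702/182)·f/(1−f) ≈ 2.969 mcg/mL.
Difference ≈ 10.763 − 2.969 ≈ 7.794 mcg/mL.

7.8 mcg/mL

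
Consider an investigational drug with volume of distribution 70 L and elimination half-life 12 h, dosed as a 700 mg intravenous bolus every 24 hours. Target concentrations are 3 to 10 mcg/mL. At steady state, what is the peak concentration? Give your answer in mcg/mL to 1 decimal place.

The dosing interval is 2 half-lives, so f = 2^(−2) = 0.25.
At steady state, R = 1/(1 − 0.25) = 4/3.
Single-dose peak C₀ = D/Vd = 700/70 = 10 mcg/mL.
Steady-state peak Cmax,ss = C₀·R = 10 × 4/3 ≈ 13.333 mcg/mL.
Peak 13.3 mcg/mL vs MTC 10 mcg/mL: exceeds toxic threshold.

13.3 mcg/mL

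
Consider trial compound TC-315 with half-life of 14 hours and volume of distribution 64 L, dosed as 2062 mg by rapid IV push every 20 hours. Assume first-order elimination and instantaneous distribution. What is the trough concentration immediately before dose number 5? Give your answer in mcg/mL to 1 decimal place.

f = (1/2)^(τ/t½) = (1/2)^(20/14) ≈ 0.3715.
C₀ = D/Vd = 2062/64 ≈ 32.219 mcg/mL.
Before the 5th dose, 4 doses have been given. Superposition: Cmin = C₀·(f + f² + … + f^4).
≈ 32.219 × (0.3715 + 0.1380 + 0.0513 + 0.0190) ≈ 32.219 × 0.5798 ≈ 18.681 mcg/mL.

18.7 mcg/mL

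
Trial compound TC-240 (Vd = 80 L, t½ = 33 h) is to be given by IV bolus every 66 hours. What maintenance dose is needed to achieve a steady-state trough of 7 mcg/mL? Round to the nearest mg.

τ/t½ = 66/33 ≈ 2, so f = (1/2)^(66/33) ≈ 0.250000.
Cmin,ss = (D/Vd)·f/(1−f), so D = Cmin,ss·Vd·(1−f)/f.
D = 7 × 80 × (1−f)/f ≈ 7 × 80 × 3.00000 ≈ 1680.00 mg.

1680 mg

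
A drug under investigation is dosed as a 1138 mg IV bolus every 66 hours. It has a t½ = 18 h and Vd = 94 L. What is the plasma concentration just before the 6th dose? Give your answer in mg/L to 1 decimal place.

1.0 mg/L

f = (1/2)^(τ/t½) = (1/2)^(66/18) ≈ 0.0787.
C₀ = D/Vd = 1138/94 ≈ 12.106 mg/L.
Before the 6th dose, 5 doses have been given. Superposition: Cmin = C₀·(f + f² + … + f^5).
≈ 12.106 × (0.0787 + 0.0062 + 0.0005 + 0.0000 + 0.0000) ≈ 12.106 × 0.0854 ≈ 1.034 mg/L.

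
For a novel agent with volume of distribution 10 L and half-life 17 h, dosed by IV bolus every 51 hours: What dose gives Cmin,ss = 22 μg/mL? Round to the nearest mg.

τ/t½ = 51/17 ≈ 3, so f = (1/2)^(51/17) ≈ 0.125000.
Cmin,ss = (D/Vd)·f/(1−f), so D = Cmin,ss·Vd·(1−f)/f.
D = 22 × 10 × (1−f)/f ≈ 22 × 10 × 7.00000 ≈ 1540.00 mg.

1540 mg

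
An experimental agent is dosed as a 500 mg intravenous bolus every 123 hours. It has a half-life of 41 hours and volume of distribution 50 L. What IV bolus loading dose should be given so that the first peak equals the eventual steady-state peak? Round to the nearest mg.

571 mg

f = (1/2)^(123/41) ≈ 0.125000; accumulation ratio R = 1/(1−f) ≈ 1.14286.
Loading dose to hit Cmax,ss on first dose: D_load = D_maint·R ≈ 500 × 1.14286 ≈ 571.43 mg.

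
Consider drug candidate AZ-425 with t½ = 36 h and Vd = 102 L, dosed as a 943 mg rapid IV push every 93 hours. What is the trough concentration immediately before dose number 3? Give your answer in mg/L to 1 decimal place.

1.8 mg/L

f = (1/2)^(τ/t½) = (1/2)^(93/36) ≈ 0.1669.
C₀ = D/Vd = 943/102 ≈ 9.245 mg/L.
Before the 3rd dose, 2 doses have been given. Superposition: Cmin = C₀·(f + f²).
≈ 9.245 × (0.1669 + 0.0279) ≈ 9.245 × 0.1948 ≈ 1.801 mg/L.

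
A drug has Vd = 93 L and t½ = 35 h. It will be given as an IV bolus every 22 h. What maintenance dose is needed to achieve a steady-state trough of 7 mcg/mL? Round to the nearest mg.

τ/t½ = 22/35 ≈ 0.62857, so f = (1/2)^(22/35) ≈ 0.646817.
Cmin,ss = (D/Vd)·f/(1−f), so D = Cmin,ss·Vd·(1−f)/f.
D = 7 × 93 × (1−f)/f ≈ 7 × 93 × 0.54603 ≈ 355.47 mg.

355 mg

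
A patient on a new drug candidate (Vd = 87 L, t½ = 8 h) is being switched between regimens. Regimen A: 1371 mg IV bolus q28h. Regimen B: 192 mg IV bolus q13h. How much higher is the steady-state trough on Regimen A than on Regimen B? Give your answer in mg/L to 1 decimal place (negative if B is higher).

0.5 mg/L

Regimen A: f = (1/2)^(28/8) ≈ 0.0884; Cmin,ss = (1371/87)·f/(1−f) ≈ 1.528 mg/L.
Regimen B: f = (1/2)^(13/8) ≈ 0.3242; Cmin,ss = (192/87)·f/(1−f) ≈ 1.059 mg/L.
Difference ≈ 1.528 − 1.059 ≈ 0.469 mg/L.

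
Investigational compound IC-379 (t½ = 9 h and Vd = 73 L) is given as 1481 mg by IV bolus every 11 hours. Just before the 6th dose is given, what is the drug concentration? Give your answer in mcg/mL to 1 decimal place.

15.0 mcg/mL

f = (1/2)^(τ/t½) = (1/2)^(11/9) ≈ 0.4286.
C₀ = D/Vd = 1481/73 ≈ 20.288 mcg/mL.
Before the 6th dose, 5 doses have been given. Superposition: Cmin = C₀·(f + f² + … + f^5).
≈ 20.288 × (0.4286 + 0.1837 + 0.0787 + 0.0337 + 0.0145) ≈ 20.288 × 0.7392 ≈ 14.997 mcg/mL.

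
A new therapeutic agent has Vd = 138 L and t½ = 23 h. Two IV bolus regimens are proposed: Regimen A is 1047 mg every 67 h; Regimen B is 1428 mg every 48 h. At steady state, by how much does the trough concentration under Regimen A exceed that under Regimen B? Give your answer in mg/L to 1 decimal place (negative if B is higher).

Regimen A: f = (1/2)^(67/23) ≈ 0.1328; Cmin,ss = (1047/138)·f/(1−f) ≈ 1.162 mg/L.
Regimen B: f = (1/2)^(48/23) ≈ 0.2354; Cmin,ss = (1428/138)·f/(1−f) ≈ 3.186 mg/L.
Difference ≈ 1.162 − 3.186 ≈ -2.024 mg/L.

-2.0 mg/L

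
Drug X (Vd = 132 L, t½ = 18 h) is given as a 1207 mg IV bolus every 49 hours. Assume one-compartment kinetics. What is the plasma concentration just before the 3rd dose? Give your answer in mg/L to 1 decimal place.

f = (1/2)^(τ/t½) = (1/2)^(49/18) ≈ 0.1515.
C₀ = D/Vd = 1207/132 ≈ 9.144 mg/L.
Before the 3rd dose, 2 doses have been given. Superposition: Cmin = C₀·(f + f²).
≈ 9.144 × (0.1515 + 0.0230) ≈ 9.144 × 0.1745 ≈ 1.596 mg/L.

1.6 mg/L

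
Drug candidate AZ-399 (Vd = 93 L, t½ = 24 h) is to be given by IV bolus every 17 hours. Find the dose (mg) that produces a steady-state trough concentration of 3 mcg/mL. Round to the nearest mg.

τ/t½ = 17/24 ≈ 0.70833, so f = (1/2)^(17/24) ≈ 0.612027.
Cmin,ss = (D/Vd)·f/(1−f), so D = Cmin,ss·Vd·(1−f)/f.
D = 3 × 93 × (1−f)/f ≈ 3 × 93 × 0.63391 ≈ 176.86 mg.

177 mg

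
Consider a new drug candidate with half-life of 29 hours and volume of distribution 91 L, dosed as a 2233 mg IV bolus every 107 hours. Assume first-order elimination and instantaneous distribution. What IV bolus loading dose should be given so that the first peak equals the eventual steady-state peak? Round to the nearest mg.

f = (1/2)^(107/29) ≈ 0.077500; accumulation ratio R = 1/(1−f) ≈ 1.08401.
Loading dose to hit Cmax,ss on first dose: D_load = D_maint·R ≈ 2233 × 1.08401 ≈ 2420.59 mg.

2421 mg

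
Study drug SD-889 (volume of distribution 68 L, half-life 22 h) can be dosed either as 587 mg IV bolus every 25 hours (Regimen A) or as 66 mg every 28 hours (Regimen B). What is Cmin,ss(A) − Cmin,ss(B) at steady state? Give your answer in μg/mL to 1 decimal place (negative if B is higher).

6.5 μg/mL

Regimen A: f = (1/2)^(25/22) ≈ 0.4549; Cmin,ss = (587/68)·f/(1−f) ≈ 7.204 μg/mL.
Regimen B: f = (1/2)^(28/22) ≈ 0.4139; Cmin,ss = (66/68)·f/(1−f) ≈ 0.685 μg/mL.
Difference ≈ 7.204 − 0.685 ≈ 6.519 μg/mL.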